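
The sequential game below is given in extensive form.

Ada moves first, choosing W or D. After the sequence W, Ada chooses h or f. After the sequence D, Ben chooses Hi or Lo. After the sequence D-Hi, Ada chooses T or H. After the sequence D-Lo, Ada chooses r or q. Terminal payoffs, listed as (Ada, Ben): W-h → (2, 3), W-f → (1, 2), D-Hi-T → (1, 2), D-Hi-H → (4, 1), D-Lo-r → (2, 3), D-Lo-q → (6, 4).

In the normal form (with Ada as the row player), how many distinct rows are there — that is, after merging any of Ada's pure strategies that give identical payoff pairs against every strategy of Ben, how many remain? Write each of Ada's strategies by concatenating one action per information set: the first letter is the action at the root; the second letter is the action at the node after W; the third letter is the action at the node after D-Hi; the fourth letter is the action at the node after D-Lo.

Ada has 16 pure strategies: WhTr, WhTq, WhHr, WhHq, WfTr, WfTq, WfHr, WfHq, DhTr, DhTq, DhHr, DhHq, DfTr, DfTq, DfHr, DfHq. Columns: Hi, Lo.
{WhTr, WhTq, WhHr, WhHq} → row (2,3) (2,3)
{WfTr, WfTq, WfHr, WfHq} → row (1,2) (1,2)
{DhTr, DfTr} → row (1,2) (2,3)
{DhTq, DfTq} → row (1,2) (6,4)
{DhHr, DfHr} → row (4,1) (2,3)
{DhHq, DfHq} → row (4,1) (6,4)
That's 6 distinct rows out of 16 strategies.

6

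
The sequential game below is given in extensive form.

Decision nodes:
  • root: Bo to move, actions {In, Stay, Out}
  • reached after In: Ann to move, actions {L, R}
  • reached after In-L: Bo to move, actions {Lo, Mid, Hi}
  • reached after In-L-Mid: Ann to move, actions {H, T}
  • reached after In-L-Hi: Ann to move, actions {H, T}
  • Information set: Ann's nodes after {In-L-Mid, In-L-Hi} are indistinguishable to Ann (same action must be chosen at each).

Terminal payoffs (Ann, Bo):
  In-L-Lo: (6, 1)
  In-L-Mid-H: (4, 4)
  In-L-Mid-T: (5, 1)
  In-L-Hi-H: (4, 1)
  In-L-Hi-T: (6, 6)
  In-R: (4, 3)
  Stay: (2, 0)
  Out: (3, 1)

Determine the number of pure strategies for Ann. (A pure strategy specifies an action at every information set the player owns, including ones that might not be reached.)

4

Ann owns the node after In with actions {L, R} — two choices.
Ann owns the information set {In-L-Mid, In-L-Hi} with actions {H, T} — two choices.
A pure strategy fixes one action at each information set independently, so the count is the product 2 × 2 = 4.
(For reference, Bo has 9 pure strategies, giving a 4×9 normal-form matrix.)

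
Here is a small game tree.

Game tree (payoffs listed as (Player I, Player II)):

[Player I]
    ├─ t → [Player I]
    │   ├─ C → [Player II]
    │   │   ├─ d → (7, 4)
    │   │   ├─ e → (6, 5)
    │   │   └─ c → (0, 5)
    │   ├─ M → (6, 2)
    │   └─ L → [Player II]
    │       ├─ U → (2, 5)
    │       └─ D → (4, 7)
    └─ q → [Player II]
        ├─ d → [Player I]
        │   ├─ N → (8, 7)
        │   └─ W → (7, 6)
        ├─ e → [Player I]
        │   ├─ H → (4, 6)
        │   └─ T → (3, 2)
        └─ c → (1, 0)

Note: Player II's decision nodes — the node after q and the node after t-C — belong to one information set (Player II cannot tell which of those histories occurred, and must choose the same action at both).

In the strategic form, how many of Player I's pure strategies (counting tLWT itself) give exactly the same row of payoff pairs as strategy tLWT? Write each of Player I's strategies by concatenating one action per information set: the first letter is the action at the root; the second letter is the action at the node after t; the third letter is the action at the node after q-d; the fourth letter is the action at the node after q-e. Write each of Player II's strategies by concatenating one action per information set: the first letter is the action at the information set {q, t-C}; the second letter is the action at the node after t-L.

Row for tLWT (columns dU, dD, eU, eD, cU, cD): (2,5) (4,7) (2,5) (4,7) (2,5) (4,7).
Under tLWT, Player I's choice at the node after q-d and at the node after q-e can never be reached regardless of what Player II does, so varying those choices leaves every outcome unchanged.
Holding the reachable choices fixed and varying the unreachable ones freely already gives 2 × 2 = 4 equivalent strategies.
No other strategy reproduces this row, so those 4 are the full class: tLNH, tLNT, tLWH, tLWT.

4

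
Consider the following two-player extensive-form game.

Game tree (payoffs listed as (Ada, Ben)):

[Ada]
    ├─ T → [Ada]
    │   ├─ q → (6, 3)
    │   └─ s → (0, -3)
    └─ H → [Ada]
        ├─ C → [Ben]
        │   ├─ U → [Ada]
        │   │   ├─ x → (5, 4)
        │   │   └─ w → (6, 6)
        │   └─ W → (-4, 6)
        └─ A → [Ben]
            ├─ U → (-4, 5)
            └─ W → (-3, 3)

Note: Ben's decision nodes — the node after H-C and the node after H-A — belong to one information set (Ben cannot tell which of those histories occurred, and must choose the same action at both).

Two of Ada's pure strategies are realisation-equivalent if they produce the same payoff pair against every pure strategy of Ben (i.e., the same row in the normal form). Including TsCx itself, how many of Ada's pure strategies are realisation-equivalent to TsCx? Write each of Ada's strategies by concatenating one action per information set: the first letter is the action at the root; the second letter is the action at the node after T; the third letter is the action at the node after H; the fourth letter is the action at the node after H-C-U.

Row for TsCx (columns U, W): (0,-3) (0,-3).
Under TsCx, Ada's choice at the node after H and at the node after H-C-U can never be reached regardless of what Ben does, so varying those choices leaves every outcome unchanged.
Holding the reachable choices fixed and varying the unreachable ones freely already gives 2 × 2 = 4 equivalent strategies.
No other strategy reproduces this row, so those 4 are the full class: TsCx, TsCw, TsAx, TsAw.

4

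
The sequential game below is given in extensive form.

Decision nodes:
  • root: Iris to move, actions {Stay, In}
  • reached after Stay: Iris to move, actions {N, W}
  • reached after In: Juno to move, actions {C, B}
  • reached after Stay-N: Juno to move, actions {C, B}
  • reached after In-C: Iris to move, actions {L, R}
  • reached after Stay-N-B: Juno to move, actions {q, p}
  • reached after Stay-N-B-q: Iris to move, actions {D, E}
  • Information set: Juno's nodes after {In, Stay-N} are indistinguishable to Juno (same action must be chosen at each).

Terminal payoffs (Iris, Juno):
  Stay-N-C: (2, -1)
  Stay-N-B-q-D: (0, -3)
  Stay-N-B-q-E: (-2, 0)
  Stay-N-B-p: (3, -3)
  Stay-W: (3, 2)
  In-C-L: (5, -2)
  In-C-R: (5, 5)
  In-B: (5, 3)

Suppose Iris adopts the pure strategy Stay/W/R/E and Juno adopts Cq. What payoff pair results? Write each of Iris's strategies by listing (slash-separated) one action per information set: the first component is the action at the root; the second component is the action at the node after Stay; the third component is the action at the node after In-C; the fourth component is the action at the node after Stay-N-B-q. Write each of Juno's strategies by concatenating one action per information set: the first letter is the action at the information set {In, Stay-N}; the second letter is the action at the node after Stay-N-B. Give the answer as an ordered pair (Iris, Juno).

(3, 2)

Trace the play path from the root:
  Iris plays Stay
  Iris plays W at [Stay]
→ terminal payoff (3, 2).
(Iris's choice at the node after In-C is never reached on this path, so it doesn't affect the outcome.)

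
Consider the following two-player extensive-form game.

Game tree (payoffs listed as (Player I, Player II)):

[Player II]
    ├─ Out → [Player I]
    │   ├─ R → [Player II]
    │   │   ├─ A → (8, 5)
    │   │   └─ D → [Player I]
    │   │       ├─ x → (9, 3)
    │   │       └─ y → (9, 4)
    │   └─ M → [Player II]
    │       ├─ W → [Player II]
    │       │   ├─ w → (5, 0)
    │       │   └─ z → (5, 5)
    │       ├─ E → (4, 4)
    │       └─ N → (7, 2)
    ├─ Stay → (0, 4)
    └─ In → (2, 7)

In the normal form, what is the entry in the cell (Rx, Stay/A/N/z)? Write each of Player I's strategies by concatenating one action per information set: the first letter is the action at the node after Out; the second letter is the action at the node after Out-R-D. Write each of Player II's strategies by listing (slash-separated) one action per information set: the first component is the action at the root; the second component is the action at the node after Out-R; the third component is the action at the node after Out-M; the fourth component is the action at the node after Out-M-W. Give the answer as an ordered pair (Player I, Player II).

Trace the play path from the root:
  Player II plays Stay
→ terminal payoff (0, 4).
(Player I's choice at the node after Out is never reached on this path, so it doesn't affect the outcome.)

(0, 4)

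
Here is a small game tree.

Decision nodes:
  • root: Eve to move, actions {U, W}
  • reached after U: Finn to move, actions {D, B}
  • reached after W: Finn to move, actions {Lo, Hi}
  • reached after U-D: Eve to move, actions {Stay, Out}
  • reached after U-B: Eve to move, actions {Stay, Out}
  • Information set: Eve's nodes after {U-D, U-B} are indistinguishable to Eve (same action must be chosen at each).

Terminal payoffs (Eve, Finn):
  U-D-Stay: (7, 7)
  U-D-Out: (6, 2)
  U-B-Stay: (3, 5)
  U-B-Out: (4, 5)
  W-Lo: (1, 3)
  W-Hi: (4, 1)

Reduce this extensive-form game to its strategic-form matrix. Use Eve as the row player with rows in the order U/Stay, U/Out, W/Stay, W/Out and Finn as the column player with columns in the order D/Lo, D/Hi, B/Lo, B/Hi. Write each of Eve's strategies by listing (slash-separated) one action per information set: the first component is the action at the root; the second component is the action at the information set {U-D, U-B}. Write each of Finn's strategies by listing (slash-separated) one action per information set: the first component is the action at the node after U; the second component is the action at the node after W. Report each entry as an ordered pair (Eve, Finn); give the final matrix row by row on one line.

U/Stay: (7,7) (7,7) (3,5) (3,5) | U/Out: (6,2) (6,2) (4,5) (4,5) | W/Stay: (1,3) (4,1) (1,3) (4,1) | W/Out: (1,3) (4,1) (1,3) (4,1)

           D/Lo     D/Hi     B/Lo     B/Hi
U/Stay    (7,7)    (7,7)    (3,5)    (3,5)
 U/Out    (6,2)    (6,2)    (4,5)    (4,5)
W/Stay    (1,3)    (4,1)    (1,3)    (4,1)
 W/Out    (1,3)    (4,1)    (1,3)    (4,1)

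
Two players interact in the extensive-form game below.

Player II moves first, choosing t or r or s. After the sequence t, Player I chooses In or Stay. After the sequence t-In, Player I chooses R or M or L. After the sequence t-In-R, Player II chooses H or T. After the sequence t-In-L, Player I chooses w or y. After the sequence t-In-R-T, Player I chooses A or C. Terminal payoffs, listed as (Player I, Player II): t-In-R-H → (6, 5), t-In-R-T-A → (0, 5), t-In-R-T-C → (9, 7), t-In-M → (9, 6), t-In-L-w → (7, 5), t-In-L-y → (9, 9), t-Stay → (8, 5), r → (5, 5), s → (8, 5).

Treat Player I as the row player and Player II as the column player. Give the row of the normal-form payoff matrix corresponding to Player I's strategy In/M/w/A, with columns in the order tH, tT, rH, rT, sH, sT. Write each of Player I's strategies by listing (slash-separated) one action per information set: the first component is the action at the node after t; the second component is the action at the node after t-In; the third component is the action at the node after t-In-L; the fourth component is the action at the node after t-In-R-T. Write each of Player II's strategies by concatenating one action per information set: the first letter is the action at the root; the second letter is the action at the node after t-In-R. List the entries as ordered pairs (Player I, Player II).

(9,6) (9,6) (5,5) (5,5) (8,5) (8,5)

vs tH: Player II plays t → Player I plays In at [t] → Player I plays M at [t-In] → (9, 6)
vs tT: Player II plays t → Player I plays In at [t] → Player I plays M at [t-In] → (9, 6)
vs rH: Player II plays r → (5, 5)
vs rT: Player II plays r → (5, 5)
vs sH: Player II plays s → (8, 5)
vs sT: Player II plays s → (8, 5)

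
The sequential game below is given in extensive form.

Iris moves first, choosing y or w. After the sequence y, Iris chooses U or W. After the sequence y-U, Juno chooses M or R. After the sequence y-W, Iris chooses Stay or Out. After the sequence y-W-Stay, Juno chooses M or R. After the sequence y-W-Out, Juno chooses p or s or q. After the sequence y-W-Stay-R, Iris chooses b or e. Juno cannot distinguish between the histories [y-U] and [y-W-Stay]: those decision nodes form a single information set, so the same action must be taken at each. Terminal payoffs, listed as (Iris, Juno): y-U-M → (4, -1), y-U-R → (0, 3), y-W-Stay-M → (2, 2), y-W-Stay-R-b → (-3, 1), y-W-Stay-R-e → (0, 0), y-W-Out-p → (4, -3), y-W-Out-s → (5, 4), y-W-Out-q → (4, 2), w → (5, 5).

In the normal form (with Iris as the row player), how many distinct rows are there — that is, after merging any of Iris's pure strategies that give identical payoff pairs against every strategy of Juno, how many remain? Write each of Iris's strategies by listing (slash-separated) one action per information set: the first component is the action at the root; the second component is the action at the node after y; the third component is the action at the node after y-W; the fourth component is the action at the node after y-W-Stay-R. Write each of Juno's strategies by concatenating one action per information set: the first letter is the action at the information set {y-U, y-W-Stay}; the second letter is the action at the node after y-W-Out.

Iris has 16 pure strategies: y/U/Stay/b, y/U/Stay/e, y/U/Out/b, y/U/Out/e, y/W/Stay/b, y/W/Stay/e, y/W/Out/b, y/W/Out/e, w/U/Stay/b, w/U/Stay/e, w/U/Out/b, w/U/Out/e, w/W/Stay/b, w/W/Stay/e, w/W/Out/b, w/W/Out/e. Columns: Mp, Ms, Mq, Rp, Rs, Rq.
{y/U/Stay/b, y/U/Stay/e, y/U/Out/b, y/U/Out/e} → row (4,-1) (4,-1) (4,-1) (0,3) (0,3) (0,3)
{y/W/Stay/b} → row (2,2) (2,2) (2,2) (-3,1) (-3,1) (-3,1)
{y/W/Stay/e} → row (2,2) (2,2) (2,2) (0,0) (0,0) (0,0)
{y/W/Out/b, y/W/Out/e} → row (4,-3) (5,4) (4,2) (4,-3) (5,4) (4,2)
{w/U/Stay/b, w/U/Stay/e, w/U/Out/b, w/U/Out/e, w/W/Stay/b, w/W/Stay/e, w/W/Out/b, w/W/Out/e} → row (5,5) (5,5) (5,5) (5,5) (5,5) (5,5)
That's 5 distinct rows out of 16 strategies.

5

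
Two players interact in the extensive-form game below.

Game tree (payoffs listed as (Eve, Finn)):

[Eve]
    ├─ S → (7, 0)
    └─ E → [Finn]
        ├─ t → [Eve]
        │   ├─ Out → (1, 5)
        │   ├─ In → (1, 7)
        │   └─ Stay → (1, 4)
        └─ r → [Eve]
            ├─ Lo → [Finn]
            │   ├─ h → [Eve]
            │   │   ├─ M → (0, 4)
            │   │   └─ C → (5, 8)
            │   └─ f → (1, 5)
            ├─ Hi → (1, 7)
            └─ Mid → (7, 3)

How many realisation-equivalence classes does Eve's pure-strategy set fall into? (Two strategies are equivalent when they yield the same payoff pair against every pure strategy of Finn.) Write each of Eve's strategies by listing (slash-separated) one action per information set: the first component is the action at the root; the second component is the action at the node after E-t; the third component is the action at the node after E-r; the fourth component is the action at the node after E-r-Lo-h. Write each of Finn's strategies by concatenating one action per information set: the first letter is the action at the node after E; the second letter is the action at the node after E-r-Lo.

Eve has 36 pure strategies: S/Out/Lo/M, S/Out/Lo/C, S/Out/Hi/M, S/Out/Hi/C, S/Out/Mid/M, S/Out/Mid/C, S/In/Lo/M, S/In/Lo/C, S/In/Hi/M, S/In/Hi/C, S/In/Mid/M, S/In/Mid/C, S/Stay/Lo/M, S/Stay/Lo/C, S/Stay/Hi/M, S/Stay/Hi/C, S/Stay/Mid/M, S/Stay/Mid/C, E/Out/Lo/M, E/Out/Lo/C, E/Out/Hi/M, E/Out/Hi/C, E/Out/Mid/M, E/Out/Mid/C, E/In/Lo/M, E/In/Lo/C, E/In/Hi/M, E/In/Hi/C, E/In/Mid/M, E/In/Mid/C, E/Stay/Lo/M, E/Stay/Lo/C, E/Stay/Hi/M, E/Stay/Hi/C, E/Stay/Mid/M, E/Stay/Mid/C. Columns: th, tf, rh, rf.
{S/Out/Lo/M, S/Out/Lo/C, S/Out/Hi/M, S/Out/Hi/C, S/Out/Mid/M, S/Out/Mid/C, S/In/Lo/M, S/In/Lo/C, S/In/Hi/M, S/In/Hi/C, S/In/Mid/M, S/In/Mid/C, S/Stay/Lo/M, S/Stay/Lo/C, S/Stay/Hi/M, S/Stay/Hi/C, S/Stay/Mid/M, S/Stay/Mid/C} → row (7,0) (7,0) (7,0) (7,0)
{E/Out/Lo/M} → row (1,5) (1,5) (0,4) (1,5)
{E/Out/Lo/C} → row (1,5) (1,5) (5,8) (1,5)
{E/Out/Hi/M, E/Out/Hi/C} → row (1,5) (1,5) (1,7) (1,7)
{E/Out/Mid/M, E/Out/Mid/C} → row (1,5) (1,5) (7,3) (7,3)
{E/In/Lo/M} → row (1,7) (1,7) (0,4) (1,5)
{E/In/Lo/C} → row (1,7) (1,7) (5,8) (1,5)
{E/In/Hi/M, E/In/Hi/C} → row (1,7) (1,7) (1,7) (1,7)
{E/In/Mid/M, E/In/Mid/C} → row (1,7) (1,7) (7,3) (7,3)
{E/Stay/Lo/M} → row (1,4) (1,4) (0,4) (1,5)
{E/Stay/Lo/C} → row (1,4) (1,4) (5,8) (1,5)
{E/Stay/Hi/M, E/Stay/Hi/C} → row (1,4) (1,4) (1,7) (1,7)
{E/Stay/Mid/M, E/Stay/Mid/C} → row (1,4) (1,4) (7,3) (7,3)
That's 13 distinct rows out of 36 strategies.

13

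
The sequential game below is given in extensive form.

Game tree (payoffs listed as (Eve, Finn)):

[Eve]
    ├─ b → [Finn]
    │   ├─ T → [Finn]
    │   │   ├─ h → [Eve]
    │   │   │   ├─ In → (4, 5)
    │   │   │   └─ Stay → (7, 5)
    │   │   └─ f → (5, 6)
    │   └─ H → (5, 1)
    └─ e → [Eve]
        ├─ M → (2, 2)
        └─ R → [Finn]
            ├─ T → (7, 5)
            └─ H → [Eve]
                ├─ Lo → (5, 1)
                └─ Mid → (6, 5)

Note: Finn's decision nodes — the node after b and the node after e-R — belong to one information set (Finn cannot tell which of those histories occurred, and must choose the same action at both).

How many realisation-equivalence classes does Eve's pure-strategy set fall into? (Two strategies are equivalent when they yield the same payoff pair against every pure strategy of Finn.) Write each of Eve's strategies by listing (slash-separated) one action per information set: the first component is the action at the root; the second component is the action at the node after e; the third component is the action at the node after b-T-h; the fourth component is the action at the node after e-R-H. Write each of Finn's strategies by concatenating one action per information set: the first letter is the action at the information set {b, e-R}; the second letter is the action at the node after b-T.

Eve has 16 pure strategies: b/M/In/Lo, b/M/In/Mid, b/M/Stay/Lo, b/M/Stay/Mid, b/R/In/Lo, b/R/In/Mid, b/R/Stay/Lo, b/R/Stay/Mid, e/M/In/Lo, e/M/In/Mid, e/M/Stay/Lo, e/M/Stay/Mid, e/R/In/Lo, e/R/In/Mid, e/R/Stay/Lo, e/R/Stay/Mid. Columns: Th, Tf, Hh, Hf.
{b/M/In/Lo, b/M/In/Mid, b/R/In/Lo, b/R/In/Mid} → row (4,5) (5,6) (5,1) (5,1)
{b/M/Stay/Lo, b/M/Stay/Mid, b/R/Stay/Lo, b/R/Stay/Mid} → row (7,5) (5,6) (5,1) (5,1)
{e/M/In/Lo, e/M/In/Mid, e/M/Stay/Lo, e/M/Stay/Mid} → row (2,2) (2,2) (2,2) (2,2)
{e/R/In/Lo, e/R/Stay/Lo} → row (7,5) (7,5) (5,1) (5,1)
{e/R/In/Mid, e/R/Stay/Mid} → row (7,5) (7,5) (6,5) (6,5)
That's 5 distinct rows out of 16 strategies.

5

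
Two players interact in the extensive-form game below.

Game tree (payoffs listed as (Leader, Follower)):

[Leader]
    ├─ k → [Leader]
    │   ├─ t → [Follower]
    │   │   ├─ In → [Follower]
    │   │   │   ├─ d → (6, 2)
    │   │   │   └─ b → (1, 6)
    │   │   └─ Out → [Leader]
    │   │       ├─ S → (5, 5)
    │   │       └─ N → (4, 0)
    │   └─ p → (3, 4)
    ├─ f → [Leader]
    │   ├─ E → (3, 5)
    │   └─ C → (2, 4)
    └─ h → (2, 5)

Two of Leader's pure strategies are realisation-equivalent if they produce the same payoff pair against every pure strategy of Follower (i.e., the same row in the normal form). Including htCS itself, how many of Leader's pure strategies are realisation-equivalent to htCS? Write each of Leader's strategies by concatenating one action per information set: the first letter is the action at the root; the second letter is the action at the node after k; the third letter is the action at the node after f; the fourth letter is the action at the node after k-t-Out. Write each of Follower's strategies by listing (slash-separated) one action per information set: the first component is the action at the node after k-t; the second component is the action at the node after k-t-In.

8

Row for htCS (columns In/d, In/b, Out/d, Out/b): (2,5) (2,5) (2,5) (2,5).
Under htCS, Leader's choice at the node after k and at the node after f and at the node after k-t-Out can never be reached regardless of what Follower does, so varying those choices leaves every outcome unchanged.
Holding the reachable choices fixed and varying the unreachable ones freely already gives 2 × 2 × 2 = 8 equivalent strategies.
No other strategy reproduces this row, so those 8 are the full class: htES, htEN, htCS, htCN, hpES, hpEN, hpCS, hpCN.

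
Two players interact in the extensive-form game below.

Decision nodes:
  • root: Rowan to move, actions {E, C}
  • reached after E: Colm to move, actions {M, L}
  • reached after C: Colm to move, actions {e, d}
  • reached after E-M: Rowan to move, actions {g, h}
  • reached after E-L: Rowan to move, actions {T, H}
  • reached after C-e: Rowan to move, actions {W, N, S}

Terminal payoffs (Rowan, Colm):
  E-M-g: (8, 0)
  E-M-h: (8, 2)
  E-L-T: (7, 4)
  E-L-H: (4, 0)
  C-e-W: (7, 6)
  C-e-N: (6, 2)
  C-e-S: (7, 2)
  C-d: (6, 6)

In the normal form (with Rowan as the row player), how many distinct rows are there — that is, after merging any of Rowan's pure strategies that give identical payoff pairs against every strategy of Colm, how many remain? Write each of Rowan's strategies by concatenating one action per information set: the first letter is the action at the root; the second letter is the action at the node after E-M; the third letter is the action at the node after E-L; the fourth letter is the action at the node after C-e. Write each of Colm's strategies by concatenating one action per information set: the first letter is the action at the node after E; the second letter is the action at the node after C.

Rowan has 24 pure strategies: EgTW, EgTN, EgTS, EgHW, EgHN, EgHS, EhTW, EhTN, EhTS, EhHW, EhHN, EhHS, CgTW, CgTN, CgTS, CgHW, CgHN, CgHS, ChTW, ChTN, ChTS, ChHW, ChHN, ChHS. Columns: Me, Md, Le, Ld.
{EgTW, EgTN, EgTS} → row (8,0) (8,0) (7,4) (7,4)
{EgHW, EgHN, EgHS} → row (8,0) (8,0) (4,0) (4,0)
{EhTW, EhTN, EhTS} → row (8,2) (8,2) (7,4) (7,4)
{EhHW, EhHN, EhHS} → row (8,2) (8,2) (4,0) (4,0)
{CgTW, CgHW, ChTW, ChHW} → row (7,6) (6,6) (7,6) (6,6)
{CgTN, CgHN, ChTN, ChHN} → row (6,2) (6,6) (6,2) (6,6)
{CgTS, CgHS, ChTS, ChHS} → row (7,2) (6,6) (7,2) (6,6)
That's 7 distinct rows out of 24 strategies.

7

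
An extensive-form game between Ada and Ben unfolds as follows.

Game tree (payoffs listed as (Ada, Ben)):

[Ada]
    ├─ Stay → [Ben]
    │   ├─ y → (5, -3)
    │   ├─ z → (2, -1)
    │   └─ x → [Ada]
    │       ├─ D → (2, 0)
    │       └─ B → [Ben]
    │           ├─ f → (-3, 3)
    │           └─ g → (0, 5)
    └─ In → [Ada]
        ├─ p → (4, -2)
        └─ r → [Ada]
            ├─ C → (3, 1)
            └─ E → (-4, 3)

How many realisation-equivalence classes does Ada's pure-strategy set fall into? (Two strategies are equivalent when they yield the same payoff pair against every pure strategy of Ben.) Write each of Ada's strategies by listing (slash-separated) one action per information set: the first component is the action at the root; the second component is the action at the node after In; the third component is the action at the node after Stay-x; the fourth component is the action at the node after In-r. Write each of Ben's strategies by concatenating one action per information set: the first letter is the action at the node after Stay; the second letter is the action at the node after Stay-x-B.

5

Ada has 16 pure strategies: Stay/p/D/C, Stay/p/D/E, Stay/p/B/C, Stay/p/B/E, Stay/r/D/C, Stay/r/D/E, Stay/r/B/C, Stay/r/B/E, In/p/D/C, In/p/D/E, In/p/B/C, In/p/B/E, In/r/D/C, In/r/D/E, In/r/B/C, In/r/B/E. Columns: yf, yg, zf, zg, xf, xg.
{Stay/p/D/C, Stay/p/D/E, Stay/r/D/C, Stay/r/D/E} → row (5,-3) (5,-3) (2,-1) (2,-1) (2,0) (2,0)
{Stay/p/B/C, Stay/p/B/E, Stay/r/B/C, Stay/r/B/E} → row (5,-3) (5,-3) (2,-1) (2,-1) (-3,3) (0,5)
{In/p/D/C, In/p/D/E, In/p/B/C, In/p/B/E} → row (4,-2) (4,-2) (4,-2) (4,-2) (4,-2) (4,-2)
{In/r/D/C, In/r/B/C} → row (3,1) (3,1) (3,1) (3,1) (3,1) (3,1)
{In/r/D/E, In/r/B/E} → row (-4,3) (-4,3) (-4,3) (-4,3) (-4,3) (-4,3)
That's 5 distinct rows out of 16 strategies.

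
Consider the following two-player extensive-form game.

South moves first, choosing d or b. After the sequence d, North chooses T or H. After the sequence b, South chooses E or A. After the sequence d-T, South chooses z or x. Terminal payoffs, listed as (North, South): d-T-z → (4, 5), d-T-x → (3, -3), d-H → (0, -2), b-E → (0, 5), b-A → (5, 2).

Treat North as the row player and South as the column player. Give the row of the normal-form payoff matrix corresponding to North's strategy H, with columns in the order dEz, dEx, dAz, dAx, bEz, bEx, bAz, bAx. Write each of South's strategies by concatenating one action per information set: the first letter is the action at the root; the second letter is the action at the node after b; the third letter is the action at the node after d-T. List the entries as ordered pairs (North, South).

vs dEz: South plays d → North plays H at [d] → (0, -2)
vs dEx: South plays d → North plays H at [d] → (0, -2)
vs dAz: South plays d → North plays H at [d] → (0, -2)
vs dAx: South plays d → North plays H at [d] → (0, -2)
vs bEz: South plays b → South plays E at [b] → (0, 5)
vs bEx: South plays b → South plays E at [b] → (0, 5)
vs bAz: South plays b → South plays A at [b] → (5, 2)
vs bAx: South plays b → South plays A at [b] → (5, 2)

(0,-2) (0,-2) (0,-2) (0,-2) (0,5) (0,5) (5,2) (5,2)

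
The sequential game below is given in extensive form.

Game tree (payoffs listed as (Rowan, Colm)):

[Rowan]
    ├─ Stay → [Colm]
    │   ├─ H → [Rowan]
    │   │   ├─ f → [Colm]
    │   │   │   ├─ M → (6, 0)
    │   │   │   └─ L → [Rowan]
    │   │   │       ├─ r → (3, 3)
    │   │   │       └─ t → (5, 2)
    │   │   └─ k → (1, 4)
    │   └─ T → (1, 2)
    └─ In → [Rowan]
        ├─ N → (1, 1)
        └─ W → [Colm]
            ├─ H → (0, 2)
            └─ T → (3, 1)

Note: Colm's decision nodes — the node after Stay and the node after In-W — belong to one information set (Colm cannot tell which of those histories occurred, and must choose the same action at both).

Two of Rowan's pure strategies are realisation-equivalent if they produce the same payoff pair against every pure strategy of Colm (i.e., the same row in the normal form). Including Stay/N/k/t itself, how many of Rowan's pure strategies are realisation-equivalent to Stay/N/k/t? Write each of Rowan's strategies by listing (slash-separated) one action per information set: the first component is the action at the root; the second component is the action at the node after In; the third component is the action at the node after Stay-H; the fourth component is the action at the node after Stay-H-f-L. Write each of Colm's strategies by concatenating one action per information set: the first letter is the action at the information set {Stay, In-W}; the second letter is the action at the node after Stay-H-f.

Row for Stay/N/k/t (columns HM, HL, TM, TL): (1,4) (1,4) (1,2) (1,2).
Under Stay/N/k/t, Rowan's choice at the node after In and at the node after Stay-H-f-L can never be reached regardless of what Colm does, so varying those choices leaves every outcome unchanged.
Holding the reachable choices fixed and varying the unreachable ones freely already gives 2 × 2 = 4 equivalent strategies.
No other strategy reproduces this row, so those 4 are the full class: Stay/N/k/r, Stay/N/k/t, Stay/W/k/r, Stay/W/k/t.

4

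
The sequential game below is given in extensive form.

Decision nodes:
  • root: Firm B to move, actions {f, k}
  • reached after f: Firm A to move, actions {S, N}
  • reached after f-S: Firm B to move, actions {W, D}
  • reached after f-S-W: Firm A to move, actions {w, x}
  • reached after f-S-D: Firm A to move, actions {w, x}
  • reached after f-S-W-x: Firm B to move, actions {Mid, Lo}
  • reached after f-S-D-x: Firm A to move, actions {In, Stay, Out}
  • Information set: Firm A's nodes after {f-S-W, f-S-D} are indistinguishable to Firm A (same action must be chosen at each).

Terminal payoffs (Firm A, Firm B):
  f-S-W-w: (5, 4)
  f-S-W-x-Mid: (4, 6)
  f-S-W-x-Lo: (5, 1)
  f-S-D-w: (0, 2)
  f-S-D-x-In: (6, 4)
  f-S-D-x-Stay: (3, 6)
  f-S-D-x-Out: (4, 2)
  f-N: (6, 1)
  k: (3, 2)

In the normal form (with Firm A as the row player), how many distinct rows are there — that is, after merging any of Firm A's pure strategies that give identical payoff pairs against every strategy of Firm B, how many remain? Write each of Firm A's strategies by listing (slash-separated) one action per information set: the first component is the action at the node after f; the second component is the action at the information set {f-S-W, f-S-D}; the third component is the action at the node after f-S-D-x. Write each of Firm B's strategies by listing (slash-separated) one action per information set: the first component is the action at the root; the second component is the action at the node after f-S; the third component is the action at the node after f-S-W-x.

Firm A has 12 pure strategies: S/w/In, S/w/Stay, S/w/Out, S/x/In, S/x/Stay, S/x/Out, N/w/In, N/w/Stay, N/w/Out, N/x/In, N/x/Stay, N/x/Out. Columns: f/W/Mid, f/W/Lo, f/D/Mid, f/D/Lo, k/W/Mid, k/W/Lo, k/D/Mid, k/D/Lo.
{S/w/In, S/w/Stay, S/w/Out} → row (5,4) (5,4) (0,2) (0,2) (3,2) (3,2) (3,2) (3,2)
{S/x/In} → row (4,6) (5,1) (6,4) (6,4) (3,2) (3,2) (3,2) (3,2)
{S/x/Stay} → row (4,6) (5,1) (3,6) (3,6) (3,2) (3,2) (3,2) (3,2)
{S/x/Out} → row (4,6) (5,1) (4,2) (4,2) (3,2) (3,2) (3,2) (3,2)
{N/w/In, N/w/Stay, N/w/Out, N/x/In, N/x/Stay, N/x/Out} → row (6,1) (6,1) (6,1) (6,1) (3,2) (3,2) (3,2) (3,2)
That's 5 distinct rows out of 12 strategies.

5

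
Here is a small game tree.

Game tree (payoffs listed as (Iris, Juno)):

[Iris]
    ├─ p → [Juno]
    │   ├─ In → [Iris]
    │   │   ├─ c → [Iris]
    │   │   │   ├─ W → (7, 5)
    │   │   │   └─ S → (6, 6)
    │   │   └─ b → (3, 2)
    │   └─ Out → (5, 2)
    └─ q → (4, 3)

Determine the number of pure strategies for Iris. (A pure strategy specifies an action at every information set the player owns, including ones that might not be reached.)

Iris owns the root with actions {p, q} — two choices.
Iris owns the node after p-In with actions {c, b} — two choices.
Iris owns the node after p-In-c with actions {W, S} — two choices.
A pure strategy fixes one action at each information set independently, so the count is the product 2 × 2 × 2 = 8.
(For reference, Juno has 2 pure strategies, giving a 8×2 normal-form matrix.)

8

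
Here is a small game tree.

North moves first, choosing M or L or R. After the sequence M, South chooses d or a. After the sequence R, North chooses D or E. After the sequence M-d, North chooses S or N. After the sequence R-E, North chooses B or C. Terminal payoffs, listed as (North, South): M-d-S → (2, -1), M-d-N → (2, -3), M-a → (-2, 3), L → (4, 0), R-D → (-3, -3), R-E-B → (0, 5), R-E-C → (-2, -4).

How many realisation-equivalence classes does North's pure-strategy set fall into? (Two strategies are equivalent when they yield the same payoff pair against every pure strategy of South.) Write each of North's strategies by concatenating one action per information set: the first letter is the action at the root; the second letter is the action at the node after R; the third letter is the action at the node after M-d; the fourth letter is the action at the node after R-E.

6

North has 24 pure strategies: MDSB, MDSC, MDNB, MDNC, MESB, MESC, MENB, MENC, LDSB, LDSC, LDNB, LDNC, LESB, LESC, LENB, LENC, RDSB, RDSC, RDNB, RDNC, RESB, RESC, RENB, RENC. Columns: d, a.
{MDSB, MDSC, MESB, MESC} → row (2,-1) (-2,3)
{MDNB, MDNC, MENB, MENC} → row (2,-3) (-2,3)
{LDSB, LDSC, LDNB, LDNC, LESB, LESC, LENB, LENC} → row (4,0) (4,0)
{RDSB, RDSC, RDNB, RDNC} → row (-3,-3) (-3,-3)
{RESB, RENB} → row (0,5) (0,5)
{RESC, RENC} → row (-2,-4) (-2,-4)
That's 6 distinct rows out of 24 strategies.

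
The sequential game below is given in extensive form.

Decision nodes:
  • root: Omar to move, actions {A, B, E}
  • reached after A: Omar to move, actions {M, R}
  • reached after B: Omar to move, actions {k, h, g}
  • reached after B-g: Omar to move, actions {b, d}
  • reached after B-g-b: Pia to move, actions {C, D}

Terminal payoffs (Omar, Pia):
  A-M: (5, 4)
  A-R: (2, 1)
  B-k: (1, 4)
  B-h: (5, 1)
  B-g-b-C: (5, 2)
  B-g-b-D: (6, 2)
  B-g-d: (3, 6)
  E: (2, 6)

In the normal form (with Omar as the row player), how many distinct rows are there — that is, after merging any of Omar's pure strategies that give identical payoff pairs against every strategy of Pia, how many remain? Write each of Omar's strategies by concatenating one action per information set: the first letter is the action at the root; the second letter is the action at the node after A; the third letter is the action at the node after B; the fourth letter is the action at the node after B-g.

7

Omar has 36 pure strategies: AMkb, AMkd, AMhb, AMhd, AMgb, AMgd, ARkb, ARkd, ARhb, ARhd, ARgb, ARgd, BMkb, BMkd, BMhb, BMhd, BMgb, BMgd, BRkb, BRkd, BRhb, BRhd, BRgb, BRgd, EMkb, EMkd, EMhb, EMhd, EMgb, EMgd, ERkb, ERkd, ERhb, ERhd, ERgb, ERgd. Columns: C, D.
{AMkb, AMkd, AMhb, AMhd, AMgb, AMgd} → row (5,4) (5,4)
{ARkb, ARkd, ARhb, ARhd, ARgb, ARgd} → row (2,1) (2,1)
{BMkb, BMkd, BRkb, BRkd} → row (1,4) (1,4)
{BMhb, BMhd, BRhb, BRhd} → row (5,1) (5,1)
{BMgb, BRgb} → row (5,2) (6,2)
{BMgd, BRgd} → row (3,6) (3,6)
{EMkb, EMkd, EMhb, EMhd, EMgb, EMgd, ERkb, ERkd, ERhb, ERhd, ERgb, ERgd} → row (2,6) (2,6)
That's 7 distinct rows out of 36 strategies.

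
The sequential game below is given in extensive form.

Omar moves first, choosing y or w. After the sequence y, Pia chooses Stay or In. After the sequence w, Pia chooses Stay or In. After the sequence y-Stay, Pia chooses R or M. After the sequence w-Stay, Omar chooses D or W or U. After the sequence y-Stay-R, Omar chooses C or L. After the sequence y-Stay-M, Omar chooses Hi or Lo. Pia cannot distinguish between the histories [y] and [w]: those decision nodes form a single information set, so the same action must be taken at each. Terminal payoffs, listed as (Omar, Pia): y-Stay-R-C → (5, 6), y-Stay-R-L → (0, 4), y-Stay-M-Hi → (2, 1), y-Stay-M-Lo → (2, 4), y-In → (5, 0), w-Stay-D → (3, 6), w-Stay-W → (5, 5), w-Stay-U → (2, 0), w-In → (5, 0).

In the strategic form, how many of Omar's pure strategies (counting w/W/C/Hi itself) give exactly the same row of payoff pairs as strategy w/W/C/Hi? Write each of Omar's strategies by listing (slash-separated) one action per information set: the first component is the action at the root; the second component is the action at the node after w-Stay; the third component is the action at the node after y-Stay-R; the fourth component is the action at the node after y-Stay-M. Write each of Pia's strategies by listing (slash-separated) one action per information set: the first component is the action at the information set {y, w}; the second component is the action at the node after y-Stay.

4

Row for w/W/C/Hi (columns Stay/R, Stay/M, In/R, In/M): (5,5) (5,5) (5,0) (5,0).
Under w/W/C/Hi, Omar's choice at the node after y-Stay-R and at the node after y-Stay-M can never be reached regardless of what Pia does, so varying those choices leaves every outcome unchanged.
Holding the reachable choices fixed and varying the unreachable ones freely already gives 2 × 2 = 4 equivalent strategies.
No other strategy reproduces this row, so those 4 are the full class: w/W/C/Hi, w/W/C/Lo, w/W/L/Hi, w/W/L/Lo.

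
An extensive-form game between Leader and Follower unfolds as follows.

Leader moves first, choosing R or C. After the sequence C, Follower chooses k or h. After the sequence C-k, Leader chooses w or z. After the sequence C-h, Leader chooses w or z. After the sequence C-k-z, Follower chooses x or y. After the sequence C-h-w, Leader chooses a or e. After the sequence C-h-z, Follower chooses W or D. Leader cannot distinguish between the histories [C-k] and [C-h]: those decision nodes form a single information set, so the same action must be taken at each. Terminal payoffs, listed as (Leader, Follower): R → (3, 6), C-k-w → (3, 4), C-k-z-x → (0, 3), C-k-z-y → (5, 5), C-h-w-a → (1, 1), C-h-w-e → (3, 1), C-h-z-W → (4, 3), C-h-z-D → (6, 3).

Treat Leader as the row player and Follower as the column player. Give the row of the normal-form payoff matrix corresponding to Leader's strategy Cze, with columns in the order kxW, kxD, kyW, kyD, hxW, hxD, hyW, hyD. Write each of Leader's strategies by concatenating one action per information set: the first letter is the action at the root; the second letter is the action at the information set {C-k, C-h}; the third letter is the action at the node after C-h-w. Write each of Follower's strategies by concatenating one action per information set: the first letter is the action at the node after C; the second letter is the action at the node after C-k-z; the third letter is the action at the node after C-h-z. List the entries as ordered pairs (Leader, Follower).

(0,3) (0,3) (5,5) (5,5) (4,3) (6,3) (4,3) (6,3)

vs kxW: Leader plays C → Follower plays k at [C] → Leader plays z at [C-k] → Follower plays x at [C-k-z] → (0, 3)
vs kxD: Leader plays C → Follower plays k at [C] → Leader plays z at [C-k] → Follower plays x at [C-k-z] → (0, 3)
vs kyW: Leader plays C → Follower plays k at [C] → Leader plays z at [C-k] → Follower plays y at [C-k-z] → (5, 5)
vs kyD: Leader plays C → Follower plays k at [C] → Leader plays z at [C-k] → Follower plays y at [C-k-z] → (5, 5)
vs hxW: Leader plays C → Follower plays h at [C] → Leader plays z at [C-h] → Follower plays W at [C-h-z] → (4, 3)
vs hxD: Leader plays C → Follower plays h at [C] → Leader plays z at [C-h] → Follower plays D at [C-h-z] → (6, 3)
vs hyW: Leader plays C → Follower plays h at [C] → Leader plays z at [C-h] → Follower plays W at [C-h-z] → (4, 3)
vs hyD: Leader plays C → Follower plays h at [C] → Leader plays z at [C-h] → Follower plays D at [C-h-z] → (6, 3)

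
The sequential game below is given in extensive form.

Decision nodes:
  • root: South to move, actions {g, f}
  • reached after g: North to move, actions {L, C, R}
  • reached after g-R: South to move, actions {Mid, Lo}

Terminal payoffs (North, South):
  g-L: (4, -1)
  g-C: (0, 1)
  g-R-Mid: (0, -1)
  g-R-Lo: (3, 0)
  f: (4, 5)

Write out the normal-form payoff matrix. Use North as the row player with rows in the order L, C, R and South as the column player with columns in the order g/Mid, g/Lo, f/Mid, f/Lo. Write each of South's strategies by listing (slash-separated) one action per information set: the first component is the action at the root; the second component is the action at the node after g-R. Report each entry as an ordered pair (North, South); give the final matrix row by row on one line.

L: (4,-1) (4,-1) (4,5) (4,5) | C: (0,1) (0,1) (4,5) (4,5) | R: (0,-1) (3,0) (4,5) (4,5)

        g/Mid     g/Lo    f/Mid     f/Lo
   L   (4,-1)   (4,-1)    (4,5)    (4,5)
   C    (0,1)    (0,1)    (4,5)    (4,5)
   R   (0,-1)    (3,0)    (4,5)    (4,5)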